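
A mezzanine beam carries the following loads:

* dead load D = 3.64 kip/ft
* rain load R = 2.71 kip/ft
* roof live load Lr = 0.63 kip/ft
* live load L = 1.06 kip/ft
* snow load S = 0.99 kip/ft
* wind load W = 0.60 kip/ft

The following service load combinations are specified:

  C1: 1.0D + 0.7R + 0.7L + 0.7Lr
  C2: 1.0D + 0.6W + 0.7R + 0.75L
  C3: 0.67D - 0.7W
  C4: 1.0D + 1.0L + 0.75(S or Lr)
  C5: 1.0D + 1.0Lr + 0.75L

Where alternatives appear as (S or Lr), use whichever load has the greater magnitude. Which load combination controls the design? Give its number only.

Combination 1

(S or Lr) → S = 0.99 kip/ft.
C1: 1.0(3.64) + 0.7(2.71) + 0.7(1.06) + 0.7(0.63) = 3.64 + 1.90 + 0.74 + 0.44 = 6.72
C2: 1.0(3.64) + 0.6(0.60) + 0.7(2.71) + 0.75(1.06) = 6.69
C3: 0.67(3.64) - 0.7(0.60) = 2.44 - 0.42 = 2.02
C4: 1.0(3.64) + 1.0(1.06) + 0.75(0.99) = 3.64 + 1.06 + 0.74 = 5.44
C5: 1.0(3.64) + 1.0(0.63) + 0.75(1.06) = 3.64 + 0.63 + 0.80 = 5.07
The largest value is 6.72 kip/ft from combination 1.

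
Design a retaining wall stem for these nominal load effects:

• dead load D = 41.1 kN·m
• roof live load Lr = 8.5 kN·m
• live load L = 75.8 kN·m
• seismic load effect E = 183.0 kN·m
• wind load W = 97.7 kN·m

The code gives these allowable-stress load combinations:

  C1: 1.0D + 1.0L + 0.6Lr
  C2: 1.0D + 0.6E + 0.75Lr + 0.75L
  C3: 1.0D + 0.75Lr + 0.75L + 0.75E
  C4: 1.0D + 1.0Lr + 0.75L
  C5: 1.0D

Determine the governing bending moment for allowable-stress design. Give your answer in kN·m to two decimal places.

C1: 1.0(41.1) + 1.0(75.8) + 0.6(8.5) = 41.10 + 75.80 + 5.10 = 122.00
C2: 1.0(41.1) + 0.6(183.0) + 0.75(8.5) + 0.75(75.8) = 41.10 + 109.80 + 6.38 + 56.85 = 214.13
C3: 1.0(41.1) + 0.75(8.5) + 0.75(75.8) + 0.75(183.0) = 41.10 + 6.38 + 56.85 + 137.25 = 241.58
C4: 1.0(41.1) + 1.0(8.5) + 0.75(75.8) = 41.10 + 8.50 + 56.85 = 106.45
C5: 1.0(41.1) = 41.10
Combination 3 governs: M = 241.58 kN·m.

241.58 kN·m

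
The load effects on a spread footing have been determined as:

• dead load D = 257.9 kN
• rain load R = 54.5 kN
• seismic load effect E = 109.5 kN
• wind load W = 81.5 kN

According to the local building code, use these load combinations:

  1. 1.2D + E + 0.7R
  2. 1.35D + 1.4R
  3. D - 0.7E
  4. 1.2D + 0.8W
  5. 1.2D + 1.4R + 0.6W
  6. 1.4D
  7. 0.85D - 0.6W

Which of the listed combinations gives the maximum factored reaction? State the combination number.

Combination 1

1. 1.2(257.9) + 1.0(109.5) + 0.7(54.5) = 457.1
2. 1.35(257.9) + 1.4(54.5) = 348.2 + 76.3 = 424.5
3. 1.0(257.9) - 0.7(109.5) = 181.3
4. 1.2(257.9) + 0.8(81.5) = 309.5 + 65.2 = 374.7
5. 1.2(257.9) + 1.4(54.5) + 0.6(81.5) = 309.5 + 76.3 + 48.9 = 434.7
6. 1.4(257.9) = 361.1
7. 0.85(257.9) - 0.6(81.5) = 219.2 - 48.9 = 170.3
The largest value is 457.1 kN from combination 1.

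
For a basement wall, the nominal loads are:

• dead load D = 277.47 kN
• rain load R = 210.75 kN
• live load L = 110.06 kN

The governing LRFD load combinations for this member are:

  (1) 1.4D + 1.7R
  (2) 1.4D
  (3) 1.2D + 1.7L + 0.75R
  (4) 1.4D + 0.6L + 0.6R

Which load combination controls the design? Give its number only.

(1) 1.4(277.47) + 1.7(210.75) = 746.73
(2) 1.4(277.47) = 388.46
(3) 1.2(277.47) + 1.7(110.06) + 0.75(210.75) = 678.13
(4) 1.4(277.47) + 0.6(110.06) + 0.6(210.75) = 580.94
The largest value is 746.73 kN from combination 1.

Combination 1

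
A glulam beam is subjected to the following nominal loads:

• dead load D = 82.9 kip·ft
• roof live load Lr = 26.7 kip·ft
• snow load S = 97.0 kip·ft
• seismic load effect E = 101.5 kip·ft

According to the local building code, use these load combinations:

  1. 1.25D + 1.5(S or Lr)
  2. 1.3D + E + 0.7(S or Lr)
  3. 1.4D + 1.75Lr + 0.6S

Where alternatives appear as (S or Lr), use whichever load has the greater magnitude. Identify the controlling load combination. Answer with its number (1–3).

Combination 2

(S or Lr) → S = 97.0 kip·ft.
1. 1.25(82.9) + 1.5(97.0) = 103.6 + 145.5 = 249.1
2. 1.3(82.9) + 1.0(101.5) + 0.7(97.0) = 107.8 + 101.5 + 67.9 = 277.2
3. 1.4(82.9) + 1.75(26.7) + 0.6(97.0) = 116.1 + 46.7 + 58.2 = 221.0
The largest value is 277.2 kip·ft from combination 2.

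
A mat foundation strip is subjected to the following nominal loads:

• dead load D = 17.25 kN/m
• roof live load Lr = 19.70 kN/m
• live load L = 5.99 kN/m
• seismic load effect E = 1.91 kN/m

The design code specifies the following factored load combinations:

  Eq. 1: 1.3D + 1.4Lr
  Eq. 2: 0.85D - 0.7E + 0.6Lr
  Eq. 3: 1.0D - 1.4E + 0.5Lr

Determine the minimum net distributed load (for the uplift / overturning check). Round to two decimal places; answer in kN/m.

Eq. 1: 1.3(17.25) + 1.4(19.70) = 50.01
Eq. 2: 0.85(17.25) - 0.7(1.91) + 0.6(19.70) = 25.15
Eq. 3: 1.0(17.25) - 1.4(1.91) + 0.5(19.70) = 24.43
Combination 3 gives the minimum: 24.43 kN/m.

24.43 kN/m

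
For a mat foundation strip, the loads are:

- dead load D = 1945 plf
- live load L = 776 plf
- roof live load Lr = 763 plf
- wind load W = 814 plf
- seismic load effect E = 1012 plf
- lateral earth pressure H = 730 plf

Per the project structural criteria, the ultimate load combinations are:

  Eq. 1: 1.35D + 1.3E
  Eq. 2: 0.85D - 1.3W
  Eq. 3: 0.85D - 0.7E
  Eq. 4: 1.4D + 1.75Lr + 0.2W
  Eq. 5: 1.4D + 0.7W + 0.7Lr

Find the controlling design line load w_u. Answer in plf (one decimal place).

Eq. 1: 1.35(1945) + 1.3(1012) = 2625.8 + 1315.6 = 3941.4
Eq. 2: 0.85(1945) - 1.3(814) = 1653.3 - 1058.2 = 595.1
Eq. 3: 0.85(1945) - 0.7(1012) = 1653.3 - 708.4 = 944.9
Eq. 4: 1.4(1945) + 1.75(763) + 0.2(814) = 2723.0 + 1335.3 + 162.8 = 4221.1
Eq. 5: 1.4(1945) + 0.7(814) + 0.7(763) = 2723.0 + 569.8 + 534.1 = 3826.9
Maximum is from combination 4.

4221.1 plf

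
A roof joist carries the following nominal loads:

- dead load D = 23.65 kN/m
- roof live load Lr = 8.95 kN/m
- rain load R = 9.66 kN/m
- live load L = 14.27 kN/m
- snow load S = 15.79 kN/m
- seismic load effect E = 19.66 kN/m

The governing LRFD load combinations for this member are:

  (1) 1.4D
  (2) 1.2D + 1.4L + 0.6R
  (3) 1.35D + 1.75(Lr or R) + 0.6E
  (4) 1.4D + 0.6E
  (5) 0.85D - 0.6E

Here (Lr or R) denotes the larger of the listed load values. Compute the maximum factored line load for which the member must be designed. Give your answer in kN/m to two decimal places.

60.63 kN/m

(Lr or R) → R = 9.66 kN/m.
(1) 1.4(23.65) = 33.11
(2) 1.2(23.65) + 1.4(14.27) + 0.6(9.66) = 54.15
(3) 1.35(23.65) + 1.75(9.66) + 0.6(19.66) = 60.63
(4) 1.4(23.65) + 0.6(19.66) = 44.91
(5) 0.85(23.65) - 0.6(19.66) = 8.31
Maximum is from combination 3.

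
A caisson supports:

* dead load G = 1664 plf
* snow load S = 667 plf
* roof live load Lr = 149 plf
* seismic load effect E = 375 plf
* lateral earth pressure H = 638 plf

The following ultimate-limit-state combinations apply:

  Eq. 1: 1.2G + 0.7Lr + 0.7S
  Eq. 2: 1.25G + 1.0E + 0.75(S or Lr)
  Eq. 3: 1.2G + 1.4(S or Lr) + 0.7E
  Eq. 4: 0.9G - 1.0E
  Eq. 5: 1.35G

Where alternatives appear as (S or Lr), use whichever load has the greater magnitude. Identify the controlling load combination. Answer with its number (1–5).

(S or Lr) → S = 667 plf.
Eq. 1: 1.2(1664) + 0.7(149) + 0.7(667) = 1996.8 + 104.3 + 466.9 = 2568.0
Eq. 2: 1.25(1664) + 1.0(375) + 0.75(667) = 2080.0 + 375.0 + 500.3 = 2955.3
Eq. 3: 1.2(1664) + 1.4(667) + 0.7(375) = 1996.8 + 933.8 + 262.5 = 3193.1
Eq. 4: 0.9(1664) - 1.0(375) = 1497.6 - 375.0 = 1122.6
Eq. 5: 1.35(1664) = 2246.4
The largest value is 3193.1 plf from combination 3.

Combination 3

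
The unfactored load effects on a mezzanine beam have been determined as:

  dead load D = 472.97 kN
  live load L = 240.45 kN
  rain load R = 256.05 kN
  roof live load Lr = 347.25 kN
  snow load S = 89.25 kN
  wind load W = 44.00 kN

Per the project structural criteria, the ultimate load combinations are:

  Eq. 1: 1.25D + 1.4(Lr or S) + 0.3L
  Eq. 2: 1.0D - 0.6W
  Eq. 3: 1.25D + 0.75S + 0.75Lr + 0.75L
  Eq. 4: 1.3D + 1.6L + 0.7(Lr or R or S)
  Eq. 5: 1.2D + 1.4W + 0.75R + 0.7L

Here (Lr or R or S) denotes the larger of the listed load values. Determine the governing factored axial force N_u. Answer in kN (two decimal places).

(Lr or S) → Lr = 347.25 kN; (Lr or R or S) → Lr = 347.25 kN.
Eq. 1: 1.25(472.97) + 1.4(347.25) + 0.3(240.45) = 591.21 + 486.15 + 72.14 = 1149.50
Eq. 2: 1.0(472.97) - 0.6(44.00) = 472.97 - 26.40 = 446.57
Eq. 3: 1.25(472.97) + 0.75(89.25) + 0.75(347.25) + 0.75(240.45) = 591.21 + 66.94 + 260.44 + 180.34 = 1098.93
Eq. 4: 1.3(472.97) + 1.6(240.45) + 0.7(347.25) = 614.86 + 384.72 + 243.08 = 1242.66
Eq. 5: 1.2(472.97) + 1.4(44.00) + 0.75(256.05) + 0.7(240.45) = 567.56 + 61.60 + 192.04 + 168.32 = 989.52
Combination 4 governs: N_u = 1242.66 kN.

1242.66 kN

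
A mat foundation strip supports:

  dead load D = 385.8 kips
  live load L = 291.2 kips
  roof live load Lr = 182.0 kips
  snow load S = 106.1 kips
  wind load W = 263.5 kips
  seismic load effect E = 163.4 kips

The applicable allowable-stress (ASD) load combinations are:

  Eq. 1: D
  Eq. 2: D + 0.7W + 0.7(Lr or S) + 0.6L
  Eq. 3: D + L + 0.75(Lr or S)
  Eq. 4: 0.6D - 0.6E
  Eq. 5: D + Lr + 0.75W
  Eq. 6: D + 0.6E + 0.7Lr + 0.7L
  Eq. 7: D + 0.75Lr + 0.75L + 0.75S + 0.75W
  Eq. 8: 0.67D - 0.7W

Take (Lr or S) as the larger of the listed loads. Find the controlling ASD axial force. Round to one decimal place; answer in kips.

1017.9 kips

(Lr or S) → Lr = 182.0 kips.
Eq. 1: 1.0(385.8) = 385.8
Eq. 2: 1.0(385.8) + 0.7(263.5) + 0.7(182.0) + 0.6(291.2) = 385.8 + 184.5 + 127.4 + 174.7 = 872.4
Eq. 3: 1.0(385.8) + 1.0(291.2) + 0.75(182.0) = 385.8 + 291.2 + 136.5 = 813.5
Eq. 4: 0.6(385.8) - 0.6(163.4) = 133.4
Eq. 5: 1.0(385.8) + 1.0(182.0) + 0.75(263.5) = 385.8 + 182.0 + 197.6 = 765.4
Eq. 6: 1.0(385.8) + 0.6(163.4) + 0.7(182.0) + 0.7(291.2) = 815.1
Eq. 7: 1.0(385.8) + 0.75(182.0) + 0.75(291.2) + 0.75(106.1) + 0.75(263.5) = 385.8 + 136.5 + 218.4 + 79.6 + 197.6 = 1017.9
Eq. 8: 0.67(385.8) - 0.7(263.5) = 258.5 - 184.5 = 74.0
Maximum is from combination 7.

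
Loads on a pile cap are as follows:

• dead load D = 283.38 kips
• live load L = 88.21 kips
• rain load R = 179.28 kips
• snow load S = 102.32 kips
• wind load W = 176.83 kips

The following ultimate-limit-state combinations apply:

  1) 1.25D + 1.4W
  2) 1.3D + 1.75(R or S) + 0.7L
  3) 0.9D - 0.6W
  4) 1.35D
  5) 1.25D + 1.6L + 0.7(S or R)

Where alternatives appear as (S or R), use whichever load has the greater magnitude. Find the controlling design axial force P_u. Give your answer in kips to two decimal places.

743.88 kips

(R or S) → R = 179.28 kips; (S or R) → R = 179.28 kips.
1) 1.25(283.38) + 1.4(176.83) = 354.23 + 247.56 = 601.79
2) 1.3(283.38) + 1.75(179.28) + 0.7(88.21) = 368.39 + 313.74 + 61.75 = 743.88
3) 0.9(283.38) - 0.6(176.83) = 255.04 - 106.10 = 148.94
4) 1.35(283.38) = 382.56
5) 1.25(283.38) + 1.6(88.21) + 0.7(179.28) = 620.86
The controlling combination is 2, giving 743.88 kips.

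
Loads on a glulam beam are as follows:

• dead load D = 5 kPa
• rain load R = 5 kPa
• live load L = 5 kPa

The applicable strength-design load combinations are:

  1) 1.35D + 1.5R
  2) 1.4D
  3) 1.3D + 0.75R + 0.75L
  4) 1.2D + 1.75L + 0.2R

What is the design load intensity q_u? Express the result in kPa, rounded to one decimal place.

1) 1.35(5) + 1.5(5) = 6.8 + 7.5 = 14.3
2) 1.4(5) = 7.0
3) 1.3(5) + 0.75(5) + 0.75(5) = 14.0
4) 1.2(5) + 1.75(5) + 0.2(5) = 6.0 + 8.8 + 1.0 = 15.8
Maximum is from combination 4.

15.8 kPa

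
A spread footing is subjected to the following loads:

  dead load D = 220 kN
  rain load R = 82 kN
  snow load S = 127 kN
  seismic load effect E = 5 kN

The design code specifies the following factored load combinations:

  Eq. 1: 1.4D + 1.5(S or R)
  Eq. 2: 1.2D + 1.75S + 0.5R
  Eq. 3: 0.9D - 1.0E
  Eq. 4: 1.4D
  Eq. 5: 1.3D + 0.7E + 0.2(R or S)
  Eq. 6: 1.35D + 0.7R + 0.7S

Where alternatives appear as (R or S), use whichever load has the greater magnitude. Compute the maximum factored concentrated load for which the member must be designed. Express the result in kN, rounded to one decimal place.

527.3 kN

(S or R) → S = 127 kN; (R or S) → S = 127 kN.
Eq. 1: 1.4(220) + 1.5(127) = 498.5
Eq. 2: 1.2(220) + 1.75(127) + 0.5(82) = 527.3
Eq. 3: 0.9(220) - 1.0(5) = 193.0
Eq. 4: 1.4(220) = 308.0
Eq. 5: 1.3(220) + 0.7(5) + 0.2(127) = 314.9
Eq. 6: 1.35(220) + 0.7(82) + 0.7(127) = 443.3
The controlling combination is 2, giving 527.3 kN.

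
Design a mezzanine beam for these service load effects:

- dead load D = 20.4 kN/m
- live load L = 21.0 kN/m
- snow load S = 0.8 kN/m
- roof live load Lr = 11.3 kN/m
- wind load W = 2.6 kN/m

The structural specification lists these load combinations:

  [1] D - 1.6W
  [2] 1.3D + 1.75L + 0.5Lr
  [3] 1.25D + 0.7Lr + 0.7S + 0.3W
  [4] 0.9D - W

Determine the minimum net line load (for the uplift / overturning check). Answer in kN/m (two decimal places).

[1] 1.0(20.4) - 1.6(2.6) = 20.40 - 4.16 = 16.24
[2] 1.3(20.4) + 1.75(21.0) + 0.5(11.3) = 26.52 + 36.75 + 5.65 = 68.92
[3] 1.25(20.4) + 0.7(11.3) + 0.7(0.8) + 0.3(2.6) = 25.50 + 7.91 + 0.56 + 0.78 = 34.75
[4] 0.9(20.4) - 1.0(2.6) = 18.36 - 2.60 = 15.76
Combination 4 gives the minimum: 15.76 kN/m.

15.76 kN/m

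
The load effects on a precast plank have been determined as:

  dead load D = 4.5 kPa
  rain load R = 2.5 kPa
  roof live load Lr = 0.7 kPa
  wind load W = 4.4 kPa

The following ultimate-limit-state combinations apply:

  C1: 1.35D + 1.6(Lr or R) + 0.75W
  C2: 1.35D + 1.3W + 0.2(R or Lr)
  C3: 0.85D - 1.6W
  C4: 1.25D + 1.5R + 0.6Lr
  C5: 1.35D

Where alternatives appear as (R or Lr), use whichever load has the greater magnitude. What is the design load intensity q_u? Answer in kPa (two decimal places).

(Lr or R) → R = 2.5 kPa; (R or Lr) → R = 2.5 kPa.
C1: 1.35(4.5) + 1.6(2.5) + 0.75(4.4) = 13.38
C2: 1.35(4.5) + 1.3(4.4) + 0.2(2.5) = 12.30
C3: 0.85(4.5) - 1.6(4.4) = -3.22
C4: 1.25(4.5) + 1.5(2.5) + 0.6(0.7) = 9.80
C5: 1.35(4.5) = 6.08
The controlling combination is 1, giving 13.38 kPa.

13.38 kPa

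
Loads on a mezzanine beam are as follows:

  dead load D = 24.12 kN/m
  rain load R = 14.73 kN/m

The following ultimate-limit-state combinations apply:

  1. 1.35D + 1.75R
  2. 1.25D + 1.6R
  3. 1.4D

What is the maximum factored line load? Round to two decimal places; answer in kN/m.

58.34 kN/m

1. 1.35(24.12) + 1.75(14.73) = 58.34
2. 1.25(24.12) + 1.6(14.73) = 53.72
3. 1.4(24.12) = 33.77
Combination 1 governs: w_u = 58.34 kN/m.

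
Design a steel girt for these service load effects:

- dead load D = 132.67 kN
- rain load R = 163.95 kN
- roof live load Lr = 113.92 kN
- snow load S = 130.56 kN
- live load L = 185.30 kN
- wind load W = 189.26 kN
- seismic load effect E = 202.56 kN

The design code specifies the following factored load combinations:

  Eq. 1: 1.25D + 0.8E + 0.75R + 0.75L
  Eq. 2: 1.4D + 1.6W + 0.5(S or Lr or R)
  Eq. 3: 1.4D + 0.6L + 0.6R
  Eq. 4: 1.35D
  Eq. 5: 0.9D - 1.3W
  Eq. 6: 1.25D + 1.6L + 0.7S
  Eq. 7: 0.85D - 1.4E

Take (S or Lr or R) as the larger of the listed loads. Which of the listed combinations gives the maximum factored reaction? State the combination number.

Combination 1

(S or Lr or R) → R = 163.95 kN.
Eq. 1: 1.25(132.67) + 0.8(202.56) + 0.75(163.95) + 0.75(185.30) = 589.82
Eq. 2: 1.4(132.67) + 1.6(189.26) + 0.5(163.95) = 570.53
Eq. 3: 1.4(132.67) + 0.6(185.30) + 0.6(163.95) = 185.74 + 111.18 + 98.37 = 395.29
Eq. 4: 1.35(132.67) = 179.10
Eq. 5: 0.9(132.67) - 1.3(189.26) = 119.40 - 246.04 = -126.64
Eq. 6: 1.25(132.67) + 1.6(185.30) + 0.7(130.56) = 165.84 + 296.48 + 91.39 = 553.71
Eq. 7: 0.85(132.67) - 1.4(202.56) = 112.77 - 283.58 = -170.81
The largest value is 589.82 kN from combination 1.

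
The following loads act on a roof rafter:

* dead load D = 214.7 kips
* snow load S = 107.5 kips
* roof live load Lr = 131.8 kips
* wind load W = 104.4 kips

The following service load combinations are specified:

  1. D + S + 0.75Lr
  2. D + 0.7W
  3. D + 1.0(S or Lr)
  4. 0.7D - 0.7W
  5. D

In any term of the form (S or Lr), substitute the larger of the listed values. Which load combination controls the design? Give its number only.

Combination 1

(S or Lr) → Lr = 131.8 kips.
1. 1.0(214.7) + 1.0(107.5) + 0.75(131.8) = 421.1
2. 1.0(214.7) + 0.7(104.4) = 287.8
3. 1.0(214.7) + 1.0(131.8) = 346.5
4. 0.7(214.7) - 0.7(104.4) = 77.2
5. 1.0(214.7) = 214.7
The largest value is 421.1 kips from combination 1.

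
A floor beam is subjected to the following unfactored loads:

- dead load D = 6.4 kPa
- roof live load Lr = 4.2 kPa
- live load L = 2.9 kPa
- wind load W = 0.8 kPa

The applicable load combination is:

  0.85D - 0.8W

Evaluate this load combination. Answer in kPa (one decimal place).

0.85(6.4) - 0.8(0.8) = 5.4 - 0.6 = 4.8
q_u = 4.8 kPa.

4.8 kPa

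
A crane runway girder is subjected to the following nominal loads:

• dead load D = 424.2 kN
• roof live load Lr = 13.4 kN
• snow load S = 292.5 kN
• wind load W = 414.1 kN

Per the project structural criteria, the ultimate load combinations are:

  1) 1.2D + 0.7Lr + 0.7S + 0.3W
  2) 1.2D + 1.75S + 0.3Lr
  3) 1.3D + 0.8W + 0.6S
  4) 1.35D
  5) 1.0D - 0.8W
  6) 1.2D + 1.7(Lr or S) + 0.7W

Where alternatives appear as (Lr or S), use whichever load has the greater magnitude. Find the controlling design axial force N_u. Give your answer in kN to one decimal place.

(Lr or S) → S = 292.5 kN.
1) 1.2(424.2) + 0.7(13.4) + 0.7(292.5) + 0.3(414.1) = 509.0 + 9.4 + 204.8 + 124.2 = 847.4
2) 1.2(424.2) + 1.75(292.5) + 0.3(13.4) = 509.0 + 511.9 + 4.0 = 1024.9
3) 1.3(424.2) + 0.8(414.1) + 0.6(292.5) = 1058.2
4) 1.35(424.2) = 572.7
5) 1.0(424.2) - 0.8(414.1) = 424.2 - 331.3 = 92.9
6) 1.2(424.2) + 1.7(292.5) + 0.7(414.1) = 509.0 + 497.3 + 289.9 = 1296.2
Maximum is from combination 6.

1296.2 kN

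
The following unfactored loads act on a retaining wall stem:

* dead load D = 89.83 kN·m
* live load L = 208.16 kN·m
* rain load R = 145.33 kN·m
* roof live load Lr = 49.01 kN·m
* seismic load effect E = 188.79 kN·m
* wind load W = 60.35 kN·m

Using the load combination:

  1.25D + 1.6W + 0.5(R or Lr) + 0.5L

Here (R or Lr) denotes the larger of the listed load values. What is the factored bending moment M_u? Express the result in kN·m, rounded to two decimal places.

(R or Lr) → R = 145.33 kN·m.
1.25(89.83) + 1.6(60.35) + 0.5(145.33) + 0.5(208.16) = 385.59
M_u = 385.59 kN·m.

385.59 kN·m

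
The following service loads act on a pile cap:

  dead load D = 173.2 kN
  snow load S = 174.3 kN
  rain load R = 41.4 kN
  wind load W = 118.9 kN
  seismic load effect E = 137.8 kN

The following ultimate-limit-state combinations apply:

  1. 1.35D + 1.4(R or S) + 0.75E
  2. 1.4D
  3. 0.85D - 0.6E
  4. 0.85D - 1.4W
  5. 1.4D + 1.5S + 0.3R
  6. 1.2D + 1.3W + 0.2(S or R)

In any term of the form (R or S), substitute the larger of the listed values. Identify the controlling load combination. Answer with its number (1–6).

(R or S) → S = 174.3 kN; (S or R) → S = 174.3 kN.
1. 1.35(173.2) + 1.4(174.3) + 0.75(137.8) = 233.8 + 244.0 + 103.4 = 581.2
2. 1.4(173.2) = 242.5
3. 0.85(173.2) - 0.6(137.8) = 147.2 - 82.7 = 64.5
4. 0.85(173.2) - 1.4(118.9) = -19.2
5. 1.4(173.2) + 1.5(174.3) + 0.3(41.4) = 242.5 + 261.5 + 12.4 = 516.4
6. 1.2(173.2) + 1.3(118.9) + 0.2(174.3) = 207.8 + 154.6 + 34.9 = 397.3
The largest value is 581.2 kN from combination 1.

Combination 1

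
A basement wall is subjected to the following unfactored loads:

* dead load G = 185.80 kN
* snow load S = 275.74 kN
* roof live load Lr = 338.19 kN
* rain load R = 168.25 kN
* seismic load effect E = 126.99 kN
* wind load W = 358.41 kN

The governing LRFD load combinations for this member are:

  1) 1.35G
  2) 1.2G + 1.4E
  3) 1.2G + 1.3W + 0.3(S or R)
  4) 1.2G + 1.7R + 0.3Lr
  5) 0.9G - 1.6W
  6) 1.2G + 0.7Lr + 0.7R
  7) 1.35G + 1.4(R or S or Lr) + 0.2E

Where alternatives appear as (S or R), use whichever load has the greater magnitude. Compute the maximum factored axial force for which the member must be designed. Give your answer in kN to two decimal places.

(S or R) → S = 275.74 kN; (R or S or Lr) → Lr = 338.19 kN.
1) 1.35(185.80) = 250.83
2) 1.2(185.80) + 1.4(126.99) = 222.96 + 177.79 = 400.75
3) 1.2(185.80) + 1.3(358.41) + 0.3(275.74) = 771.62
4) 1.2(185.80) + 1.7(168.25) + 0.3(338.19) = 610.44
5) 0.9(185.80) - 1.6(358.41) = 167.22 - 573.46 = -406.24
6) 1.2(185.80) + 0.7(338.19) + 0.7(168.25) = 222.96 + 236.73 + 117.78 = 577.47
7) 1.35(185.80) + 1.4(338.19) + 0.2(126.99) = 749.69
Maximum is from combination 3.

771.62 kN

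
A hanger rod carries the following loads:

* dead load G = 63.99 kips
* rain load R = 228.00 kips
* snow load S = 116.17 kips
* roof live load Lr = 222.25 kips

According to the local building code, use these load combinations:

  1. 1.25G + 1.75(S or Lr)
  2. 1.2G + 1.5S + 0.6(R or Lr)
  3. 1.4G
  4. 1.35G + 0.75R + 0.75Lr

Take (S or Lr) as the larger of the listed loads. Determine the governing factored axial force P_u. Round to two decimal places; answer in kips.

(S or Lr) → Lr = 222.25 kips; (R or Lr) → R = 228.00 kips.
1. 1.25(63.99) + 1.75(222.25) = 468.93
2. 1.2(63.99) + 1.5(116.17) + 0.6(228.00) = 387.84
3. 1.4(63.99) = 89.59
4. 1.35(63.99) + 0.75(228.00) + 0.75(222.25) = 424.07
Maximum is from combination 1.

468.93 kips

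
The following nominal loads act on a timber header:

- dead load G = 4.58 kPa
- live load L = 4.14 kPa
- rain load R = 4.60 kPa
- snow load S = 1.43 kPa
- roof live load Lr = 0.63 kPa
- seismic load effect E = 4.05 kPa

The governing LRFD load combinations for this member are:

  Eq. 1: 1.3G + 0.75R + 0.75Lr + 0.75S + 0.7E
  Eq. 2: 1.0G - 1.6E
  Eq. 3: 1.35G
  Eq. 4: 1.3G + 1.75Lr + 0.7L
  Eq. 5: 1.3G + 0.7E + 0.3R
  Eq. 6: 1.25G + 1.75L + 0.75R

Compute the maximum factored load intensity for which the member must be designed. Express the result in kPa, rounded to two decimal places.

Eq. 1: 1.3(4.58) + 0.75(4.60) + 0.75(0.63) + 0.75(1.43) + 0.7(4.05) = 5.95 + 3.45 + 0.47 + 1.07 + 2.84 = 13.78
Eq. 2: 1.0(4.58) - 1.6(4.05) = 4.58 - 6.48 = -1.90
Eq. 3: 1.35(4.58) = 6.18
Eq. 4: 1.3(4.58) + 1.75(0.63) + 0.7(4.14) = 5.95 + 1.10 + 2.90 = 9.95
Eq. 5: 1.3(4.58) + 0.7(4.05) + 0.3(4.60) = 5.95 + 2.84 + 1.38 = 10.17
Eq. 6: 1.25(4.58) + 1.75(4.14) + 0.75(4.60) = 16.42
Combination 6 governs: q_u = 16.42 kPa.

16.42 kPa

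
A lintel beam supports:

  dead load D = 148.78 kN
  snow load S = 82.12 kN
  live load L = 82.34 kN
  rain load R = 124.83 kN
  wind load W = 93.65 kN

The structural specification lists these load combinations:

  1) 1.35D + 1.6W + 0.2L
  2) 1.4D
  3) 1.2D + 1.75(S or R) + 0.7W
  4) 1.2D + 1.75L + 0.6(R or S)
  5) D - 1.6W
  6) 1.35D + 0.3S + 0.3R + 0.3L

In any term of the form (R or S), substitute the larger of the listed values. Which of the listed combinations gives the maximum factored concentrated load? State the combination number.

(S or R) → R = 124.83 kN; (R or S) → R = 124.83 kN.
1) 1.35(148.78) + 1.6(93.65) + 0.2(82.34) = 200.85 + 149.84 + 16.47 = 367.16
2) 1.4(148.78) = 208.29
3) 1.2(148.78) + 1.75(124.83) + 0.7(93.65) = 462.54
4) 1.2(148.78) + 1.75(82.34) + 0.6(124.83) = 397.53
5) 1.0(148.78) - 1.6(93.65) = 148.78 - 149.84 = -1.06
6) 1.35(148.78) + 0.3(82.12) + 0.3(124.83) + 0.3(82.34) = 200.85 + 24.64 + 37.45 + 24.70 = 287.64
The largest value is 462.54 kN from combination 3.

Combination 3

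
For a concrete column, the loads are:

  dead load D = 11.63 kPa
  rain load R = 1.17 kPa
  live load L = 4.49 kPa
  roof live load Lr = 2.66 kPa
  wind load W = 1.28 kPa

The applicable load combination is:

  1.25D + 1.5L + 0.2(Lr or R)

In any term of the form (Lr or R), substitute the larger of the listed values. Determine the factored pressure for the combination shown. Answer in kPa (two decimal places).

21.80 kPa

(Lr or R) → Lr = 2.66 kPa.
1.25(11.63) + 1.5(4.49) + 0.2(2.66) = 21.80
p_u = 21.80 kPa.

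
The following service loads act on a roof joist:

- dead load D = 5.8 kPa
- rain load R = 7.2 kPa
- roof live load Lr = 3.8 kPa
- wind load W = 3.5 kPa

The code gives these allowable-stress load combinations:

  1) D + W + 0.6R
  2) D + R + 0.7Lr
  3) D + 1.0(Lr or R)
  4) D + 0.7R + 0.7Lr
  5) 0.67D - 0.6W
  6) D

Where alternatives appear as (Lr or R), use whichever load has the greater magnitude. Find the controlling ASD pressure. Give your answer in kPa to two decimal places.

(Lr or R) → R = 7.2 kPa.
1) 1.0(5.8) + 1.0(3.5) + 0.6(7.2) = 5.80 + 3.50 + 4.32 = 13.62
2) 1.0(5.8) + 1.0(7.2) + 0.7(3.8) = 5.80 + 7.20 + 2.66 = 15.66
3) 1.0(5.8) + 1.0(7.2) = 5.80 + 7.20 = 13.00
4) 1.0(5.8) + 0.7(7.2) + 0.7(3.8) = 5.80 + 5.04 + 2.66 = 13.50
5) 0.67(5.8) - 0.6(3.5) = 3.89 - 2.10 = 1.79
6) 1.0(5.8) = 5.80
Maximum is from combination 2.

15.66 kPa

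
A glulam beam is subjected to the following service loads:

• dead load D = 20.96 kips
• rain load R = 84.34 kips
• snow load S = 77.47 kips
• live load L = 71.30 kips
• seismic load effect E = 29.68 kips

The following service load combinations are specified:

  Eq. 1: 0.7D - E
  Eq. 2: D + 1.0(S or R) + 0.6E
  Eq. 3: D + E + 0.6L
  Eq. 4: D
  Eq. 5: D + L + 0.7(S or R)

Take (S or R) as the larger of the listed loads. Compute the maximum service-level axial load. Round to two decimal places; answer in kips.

(S or R) → R = 84.34 kips.
Eq. 1: 0.7(20.96) - 1.0(29.68) = 14.67 - 29.68 = -15.01
Eq. 2: 1.0(20.96) + 1.0(84.34) + 0.6(29.68) = 20.96 + 84.34 + 17.81 = 123.11
Eq. 3: 1.0(20.96) + 1.0(29.68) + 0.6(71.30) = 20.96 + 29.68 + 42.78 = 93.42
Eq. 4: 1.0(20.96) = 20.96
Eq. 5: 1.0(20.96) + 1.0(71.30) + 0.7(84.34) = 20.96 + 71.30 + 59.04 = 151.30
Combination 5 governs: P = 151.30 kips.

151.30 kips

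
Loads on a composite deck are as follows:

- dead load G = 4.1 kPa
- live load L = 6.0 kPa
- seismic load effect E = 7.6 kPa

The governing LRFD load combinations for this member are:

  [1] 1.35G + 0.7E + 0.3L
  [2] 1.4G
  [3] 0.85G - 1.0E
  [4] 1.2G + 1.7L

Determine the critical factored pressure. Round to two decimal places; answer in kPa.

15.12 kPa

[1] 1.35(4.1) + 0.7(7.6) + 0.3(6.0) = 5.54 + 5.32 + 1.80 = 12.66
[2] 1.4(4.1) = 5.74
[3] 0.85(4.1) - 1.0(7.6) = -4.12
[4] 1.2(4.1) + 1.7(6.0) = 4.92 + 10.20 = 15.12
Combination 4 governs: p_u = 15.12 kPa.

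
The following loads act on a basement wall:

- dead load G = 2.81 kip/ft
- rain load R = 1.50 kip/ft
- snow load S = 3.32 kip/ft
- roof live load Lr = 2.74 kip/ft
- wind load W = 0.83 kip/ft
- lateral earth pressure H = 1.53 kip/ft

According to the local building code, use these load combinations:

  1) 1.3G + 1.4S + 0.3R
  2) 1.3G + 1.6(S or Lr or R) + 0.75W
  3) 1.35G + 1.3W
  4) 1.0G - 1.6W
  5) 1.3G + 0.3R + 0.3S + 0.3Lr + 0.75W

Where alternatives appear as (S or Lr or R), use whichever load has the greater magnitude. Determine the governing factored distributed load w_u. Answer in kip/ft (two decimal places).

(S or Lr or R) → S = 3.32 kip/ft.
1) 1.3(2.81) + 1.4(3.32) + 0.3(1.50) = 8.75
2) 1.3(2.81) + 1.6(3.32) + 0.75(0.83) = 9.59
3) 1.35(2.81) + 1.3(0.83) = 4.87
4) 1.0(2.81) - 1.6(0.83) = 1.48
5) 1.3(2.81) + 0.3(1.50) + 0.3(3.32) + 0.3(2.74) + 0.75(0.83) = 6.54
Combination 2 governs: w_u = 9.59 kip/ft.

9.59 kip/ft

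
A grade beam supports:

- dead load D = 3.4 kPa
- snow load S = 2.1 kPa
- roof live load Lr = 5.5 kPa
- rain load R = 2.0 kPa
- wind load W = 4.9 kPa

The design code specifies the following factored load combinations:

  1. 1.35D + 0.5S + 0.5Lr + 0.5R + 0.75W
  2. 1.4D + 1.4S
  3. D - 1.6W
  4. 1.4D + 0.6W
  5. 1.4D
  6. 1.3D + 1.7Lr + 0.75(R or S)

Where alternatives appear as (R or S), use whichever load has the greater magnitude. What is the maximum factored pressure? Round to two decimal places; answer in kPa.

15.35 kPa

(R or S) → S = 2.1 kPa.
1. 1.35(3.4) + 0.5(2.1) + 0.5(5.5) + 0.5(2.0) + 0.75(4.9) = 4.59 + 1.05 + 2.75 + 1.00 + 3.68 = 13.07
2. 1.4(3.4) + 1.4(2.1) = 4.76 + 2.94 = 7.70
3. 1.0(3.4) - 1.6(4.9) = 3.40 - 7.84 = -4.44
4. 1.4(3.4) + 0.6(4.9) = 4.76 + 2.94 = 7.70
5. 1.4(3.4) = 4.76
6. 1.3(3.4) + 1.7(5.5) + 0.75(2.1) = 4.42 + 9.35 + 1.58 = 15.35
The controlling combination is 6, giving 15.35 kPa.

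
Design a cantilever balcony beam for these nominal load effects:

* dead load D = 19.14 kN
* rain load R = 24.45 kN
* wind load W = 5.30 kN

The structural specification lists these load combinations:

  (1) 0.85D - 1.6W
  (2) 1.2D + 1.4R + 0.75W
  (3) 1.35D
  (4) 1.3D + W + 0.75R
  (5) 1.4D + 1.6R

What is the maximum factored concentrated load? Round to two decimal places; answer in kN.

(1) 0.85(19.14) - 1.6(5.30) = 7.79
(2) 1.2(19.14) + 1.4(24.45) + 0.75(5.30) = 61.17
(3) 1.35(19.14) = 25.84
(4) 1.3(19.14) + 1.0(5.30) + 0.75(24.45) = 48.52
(5) 1.4(19.14) + 1.6(24.45) = 65.92
Maximum is from combination 5.

65.92 kN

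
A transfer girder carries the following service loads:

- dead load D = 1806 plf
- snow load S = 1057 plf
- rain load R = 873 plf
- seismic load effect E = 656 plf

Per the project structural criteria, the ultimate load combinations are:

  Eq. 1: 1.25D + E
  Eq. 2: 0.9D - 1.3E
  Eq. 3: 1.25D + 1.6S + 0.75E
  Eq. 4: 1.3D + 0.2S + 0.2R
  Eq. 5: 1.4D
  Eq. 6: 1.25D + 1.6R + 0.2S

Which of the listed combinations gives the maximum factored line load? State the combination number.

Eq. 1: 1.25(1806) + 1.0(656) = 2257.50 + 656.00 = 2913.50
Eq. 2: 0.9(1806) - 1.3(656) = 1625.40 - 852.80 = 772.60
Eq. 3: 1.25(1806) + 1.6(1057) + 0.75(656) = 2257.50 + 1691.20 + 492.00 = 4440.70
Eq. 4: 1.3(1806) + 0.2(1057) + 0.2(873) = 2347.80 + 211.40 + 174.60 = 2733.80
Eq. 5: 1.4(1806) = 2528.40
Eq. 6: 1.25(1806) + 1.6(873) + 0.2(1057) = 2257.50 + 1396.80 + 211.40 = 3865.70
The largest value is 4440.70 plf from combination 3.

Combination 3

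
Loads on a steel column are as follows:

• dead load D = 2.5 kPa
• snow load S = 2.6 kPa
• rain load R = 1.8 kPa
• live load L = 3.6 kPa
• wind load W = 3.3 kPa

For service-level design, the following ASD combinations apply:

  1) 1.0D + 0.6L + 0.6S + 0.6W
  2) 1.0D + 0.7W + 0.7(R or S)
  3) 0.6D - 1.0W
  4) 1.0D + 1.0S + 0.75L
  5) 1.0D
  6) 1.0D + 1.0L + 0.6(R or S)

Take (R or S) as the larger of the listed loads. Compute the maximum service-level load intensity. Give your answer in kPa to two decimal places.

8.20 kPa

(R or S) → S = 2.6 kPa.
1) 1.0(2.5) + 0.6(3.6) + 0.6(2.6) + 0.6(3.3) = 2.50 + 2.16 + 1.56 + 1.98 = 8.20
2) 1.0(2.5) + 0.7(3.3) + 0.7(2.6) = 2.50 + 2.31 + 1.82 = 6.63
3) 0.6(2.5) - 1.0(3.3) = 1.50 - 3.30 = -1.80
4) 1.0(2.5) + 1.0(2.6) + 0.75(3.6) = 2.50 + 2.60 + 2.70 = 7.80
5) 1.0(2.5) = 2.50
6) 1.0(2.5) + 1.0(3.6) + 0.6(2.6) = 2.50 + 3.60 + 1.56 = 7.66
Combination 1 governs: q = 8.20 kPa.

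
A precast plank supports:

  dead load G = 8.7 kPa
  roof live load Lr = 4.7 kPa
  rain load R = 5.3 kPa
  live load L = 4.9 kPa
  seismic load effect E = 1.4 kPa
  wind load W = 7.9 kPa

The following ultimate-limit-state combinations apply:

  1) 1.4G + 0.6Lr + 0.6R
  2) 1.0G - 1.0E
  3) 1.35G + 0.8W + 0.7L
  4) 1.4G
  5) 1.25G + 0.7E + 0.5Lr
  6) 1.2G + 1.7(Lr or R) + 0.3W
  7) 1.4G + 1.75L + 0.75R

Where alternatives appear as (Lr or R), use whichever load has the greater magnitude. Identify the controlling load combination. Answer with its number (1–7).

Combination 7

(Lr or R) → R = 5.3 kPa.
1) 1.4(8.7) + 0.6(4.7) + 0.6(5.3) = 18.2
2) 1.0(8.7) - 1.0(1.4) = 7.3
3) 1.35(8.7) + 0.8(7.9) + 0.7(4.9) = 21.5
4) 1.4(8.7) = 12.2
5) 1.25(8.7) + 0.7(1.4) + 0.5(4.7) = 14.2
6) 1.2(8.7) + 1.7(5.3) + 0.3(7.9) = 21.8
7) 1.4(8.7) + 1.75(4.9) + 0.75(5.3) = 24.7
The largest value is 24.7 kPa from combination 7.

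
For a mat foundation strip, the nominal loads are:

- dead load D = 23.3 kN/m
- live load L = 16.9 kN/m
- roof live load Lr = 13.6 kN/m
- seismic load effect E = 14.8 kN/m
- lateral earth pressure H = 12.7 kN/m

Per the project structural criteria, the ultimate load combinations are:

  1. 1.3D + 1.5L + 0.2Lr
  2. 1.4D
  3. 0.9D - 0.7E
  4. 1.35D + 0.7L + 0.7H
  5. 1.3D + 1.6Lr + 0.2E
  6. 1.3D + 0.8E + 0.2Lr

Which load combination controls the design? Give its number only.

1. 1.3(23.3) + 1.5(16.9) + 0.2(13.6) = 30.3 + 25.4 + 2.7 = 58.4
2. 1.4(23.3) = 32.6
3. 0.9(23.3) - 0.7(14.8) = 21.0 - 10.4 = 10.6
4. 1.35(23.3) + 0.7(16.9) + 0.7(12.7) = 31.5 + 11.8 + 8.9 = 52.2
5. 1.3(23.3) + 1.6(13.6) + 0.2(14.8) = 55.0
6. 1.3(23.3) + 0.8(14.8) + 0.2(13.6) = 44.9
The largest value is 58.4 kN/m from combination 1.

Combination 1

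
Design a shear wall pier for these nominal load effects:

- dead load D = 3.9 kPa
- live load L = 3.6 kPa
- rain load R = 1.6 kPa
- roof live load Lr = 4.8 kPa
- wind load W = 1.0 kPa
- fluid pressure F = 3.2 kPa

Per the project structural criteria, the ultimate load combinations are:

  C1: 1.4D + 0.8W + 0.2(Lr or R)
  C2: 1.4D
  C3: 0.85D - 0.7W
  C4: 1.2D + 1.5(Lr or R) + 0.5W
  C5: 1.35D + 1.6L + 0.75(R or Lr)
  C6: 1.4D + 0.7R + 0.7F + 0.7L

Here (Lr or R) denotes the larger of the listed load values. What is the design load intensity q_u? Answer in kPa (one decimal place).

14.6 kPa

(Lr or R) → Lr = 4.8 kPa; (R or Lr) → Lr = 4.8 kPa.
C1: 1.4(3.9) + 0.8(1.0) + 0.2(4.8) = 7.2
C2: 1.4(3.9) = 5.5
C3: 0.85(3.9) - 0.7(1.0) = 3.3 - 0.7 = 2.6
C4: 1.2(3.9) + 1.5(4.8) + 0.5(1.0) = 4.7 + 7.2 + 0.5 = 12.4
C5: 1.35(3.9) + 1.6(3.6) + 0.75(4.8) = 14.6
C6: 1.4(3.9) + 0.7(1.6) + 0.7(3.2) + 0.7(3.6) = 5.5 + 1.1 + 2.2 + 2.5 = 11.3
Maximum is from combination 5.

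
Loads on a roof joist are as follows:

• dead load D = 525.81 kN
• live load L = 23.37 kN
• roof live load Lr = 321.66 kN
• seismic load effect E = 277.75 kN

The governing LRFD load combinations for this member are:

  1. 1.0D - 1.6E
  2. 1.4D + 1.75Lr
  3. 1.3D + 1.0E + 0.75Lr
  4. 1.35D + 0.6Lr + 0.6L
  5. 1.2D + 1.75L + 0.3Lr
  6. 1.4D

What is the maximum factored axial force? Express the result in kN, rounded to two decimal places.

1. 1.0(525.81) - 1.6(277.75) = 525.81 - 444.40 = 81.41
2. 1.4(525.81) + 1.75(321.66) = 736.13 + 562.91 = 1299.04
3. 1.3(525.81) + 1.0(277.75) + 0.75(321.66) = 683.55 + 277.75 + 241.25 = 1202.55
4. 1.35(525.81) + 0.6(321.66) + 0.6(23.37) = 709.84 + 193.00 + 14.02 = 916.86
5. 1.2(525.81) + 1.75(23.37) + 0.3(321.66) = 630.97 + 40.90 + 96.50 = 768.37
6. 1.4(525.81) = 736.13
Combination 2 governs: N_u = 1299.04 kN.

1299.04 kN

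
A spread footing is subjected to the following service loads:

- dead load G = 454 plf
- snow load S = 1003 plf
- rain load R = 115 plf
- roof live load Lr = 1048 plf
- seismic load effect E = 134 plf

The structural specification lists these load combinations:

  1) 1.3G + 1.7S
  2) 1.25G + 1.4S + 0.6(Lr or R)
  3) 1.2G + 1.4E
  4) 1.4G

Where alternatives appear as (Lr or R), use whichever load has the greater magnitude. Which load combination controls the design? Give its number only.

(Lr or R) → Lr = 1048 plf.
1) 1.3(454) + 1.7(1003) = 590.20 + 1705.10 = 2295.30
2) 1.25(454) + 1.4(1003) + 0.6(1048) = 567.50 + 1404.20 + 628.80 = 2600.50
3) 1.2(454) + 1.4(134) = 544.80 + 187.60 = 732.40
4) 1.4(454) = 635.60
The largest value is 2600.50 plf from combination 2.

Combination 2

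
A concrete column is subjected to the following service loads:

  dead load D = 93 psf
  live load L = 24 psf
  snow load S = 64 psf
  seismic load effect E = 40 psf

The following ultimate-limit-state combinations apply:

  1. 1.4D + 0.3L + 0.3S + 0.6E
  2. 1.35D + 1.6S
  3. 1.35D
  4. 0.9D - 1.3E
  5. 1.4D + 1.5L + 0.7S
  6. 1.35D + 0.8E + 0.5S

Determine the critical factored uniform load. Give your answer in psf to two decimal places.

1. 1.4(93) + 0.3(24) + 0.3(64) + 0.6(40) = 130.20 + 7.20 + 19.20 + 24.00 = 180.60
2. 1.35(93) + 1.6(64) = 125.55 + 102.40 = 227.95
3. 1.35(93) = 125.55
4. 0.9(93) - 1.3(40) = 83.70 - 52.00 = 31.70
5. 1.4(93) + 1.5(24) + 0.7(64) = 130.20 + 36.00 + 44.80 = 211.00
6. 1.35(93) + 0.8(40) + 0.5(64) = 125.55 + 32.00 + 32.00 = 189.55
Combination 2 governs: q_u = 227.95 psf.

227.95 psf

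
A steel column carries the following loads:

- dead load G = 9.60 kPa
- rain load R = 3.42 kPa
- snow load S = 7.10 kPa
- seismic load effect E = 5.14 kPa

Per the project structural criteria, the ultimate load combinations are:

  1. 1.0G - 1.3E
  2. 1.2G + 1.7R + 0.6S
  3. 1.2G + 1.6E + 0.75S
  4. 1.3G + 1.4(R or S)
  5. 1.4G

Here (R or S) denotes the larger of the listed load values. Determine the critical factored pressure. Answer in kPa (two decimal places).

25.07 kPa

(R or S) → S = 7.10 kPa.
1. 1.0(9.60) - 1.3(5.14) = 9.60 - 6.68 = 2.92
2. 1.2(9.60) + 1.7(3.42) + 0.6(7.10) = 11.52 + 5.81 + 4.26 = 21.59
3. 1.2(9.60) + 1.6(5.14) + 0.75(7.10) = 11.52 + 8.22 + 5.33 = 25.07
4. 1.3(9.60) + 1.4(7.10) = 12.48 + 9.94 = 22.42
5. 1.4(9.60) = 13.44
Maximum is from combination 3.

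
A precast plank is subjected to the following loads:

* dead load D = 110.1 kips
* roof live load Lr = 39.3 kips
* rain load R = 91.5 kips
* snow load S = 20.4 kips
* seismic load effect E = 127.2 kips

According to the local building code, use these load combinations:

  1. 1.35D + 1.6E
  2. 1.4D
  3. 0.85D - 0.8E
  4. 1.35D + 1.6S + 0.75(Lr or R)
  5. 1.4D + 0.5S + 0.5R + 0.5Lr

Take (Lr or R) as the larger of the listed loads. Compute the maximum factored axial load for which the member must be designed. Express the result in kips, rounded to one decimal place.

(Lr or R) → R = 91.5 kips.
1. 1.35(110.1) + 1.6(127.2) = 352.2
2. 1.4(110.1) = 154.1
3. 0.85(110.1) - 0.8(127.2) = 93.6 - 101.8 = -8.2
4. 1.35(110.1) + 1.6(20.4) + 0.75(91.5) = 249.9
5. 1.4(110.1) + 0.5(20.4) + 0.5(91.5) + 0.5(39.3) = 229.7
Combination 1 governs: P_u = 352.2 kips.

352.2 kips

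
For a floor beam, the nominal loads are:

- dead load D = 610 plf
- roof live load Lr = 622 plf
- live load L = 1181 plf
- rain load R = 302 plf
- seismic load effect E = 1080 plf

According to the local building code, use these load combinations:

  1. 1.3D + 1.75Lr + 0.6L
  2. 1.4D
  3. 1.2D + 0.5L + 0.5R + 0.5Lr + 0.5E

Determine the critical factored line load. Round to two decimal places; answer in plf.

2590.10 plf

1. 1.3(610) + 1.75(622) + 0.6(1181) = 793.00 + 1088.50 + 708.60 = 2590.10
2. 1.4(610) = 854.00
3. 1.2(610) + 0.5(1181) + 0.5(302) + 0.5(622) + 0.5(1080) = 732.00 + 590.50 + 151.00 + 311.00 + 540.00 = 2324.50
Maximum is from combination 1.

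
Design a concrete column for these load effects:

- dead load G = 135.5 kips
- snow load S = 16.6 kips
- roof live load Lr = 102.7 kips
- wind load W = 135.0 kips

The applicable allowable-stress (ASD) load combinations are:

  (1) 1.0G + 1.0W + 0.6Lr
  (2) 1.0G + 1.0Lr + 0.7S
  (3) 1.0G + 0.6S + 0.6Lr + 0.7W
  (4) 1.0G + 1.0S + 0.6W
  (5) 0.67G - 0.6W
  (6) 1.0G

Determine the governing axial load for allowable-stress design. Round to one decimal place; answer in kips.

(1) 1.0(135.5) + 1.0(135.0) + 0.6(102.7) = 135.5 + 135.0 + 61.6 = 332.1
(2) 1.0(135.5) + 1.0(102.7) + 0.7(16.6) = 135.5 + 102.7 + 11.6 = 249.8
(3) 1.0(135.5) + 0.6(16.6) + 0.6(102.7) + 0.7(135.0) = 135.5 + 10.0 + 61.6 + 94.5 = 301.6
(4) 1.0(135.5) + 1.0(16.6) + 0.6(135.0) = 135.5 + 16.6 + 81.0 = 233.1
(5) 0.67(135.5) - 0.6(135.0) = 90.8 - 81.0 = 9.8
(6) 1.0(135.5) = 135.5
Combination 1 governs: P = 332.1 kips.

332.1 kips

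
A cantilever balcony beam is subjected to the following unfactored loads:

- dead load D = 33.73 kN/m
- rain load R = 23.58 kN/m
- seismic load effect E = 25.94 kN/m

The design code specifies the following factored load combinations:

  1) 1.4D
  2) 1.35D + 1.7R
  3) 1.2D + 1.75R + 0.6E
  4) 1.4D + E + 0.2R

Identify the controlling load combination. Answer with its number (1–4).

Combination 3

1) 1.4(33.73) = 47.22
2) 1.35(33.73) + 1.7(23.58) = 85.62
3) 1.2(33.73) + 1.75(23.58) + 0.6(25.94) = 40.48 + 41.27 + 15.56 = 97.31
4) 1.4(33.73) + 1.0(25.94) + 0.2(23.58) = 47.22 + 25.94 + 4.72 = 77.88
The largest value is 97.31 kN/m from combination 3.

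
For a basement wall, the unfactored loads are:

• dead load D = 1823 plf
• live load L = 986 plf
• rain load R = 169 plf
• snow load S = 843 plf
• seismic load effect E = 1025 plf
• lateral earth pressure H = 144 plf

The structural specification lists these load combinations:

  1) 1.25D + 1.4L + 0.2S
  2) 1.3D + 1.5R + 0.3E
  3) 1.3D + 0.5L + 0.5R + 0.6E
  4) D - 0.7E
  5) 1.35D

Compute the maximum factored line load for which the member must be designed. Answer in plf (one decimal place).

1) 1.25(1823) + 1.4(986) + 0.2(843) = 3827.8
2) 1.3(1823) + 1.5(169) + 0.3(1025) = 2930.9
3) 1.3(1823) + 0.5(986) + 0.5(169) + 0.6(1025) = 3562.4
4) 1.0(1823) - 0.7(1025) = 1105.5
5) 1.35(1823) = 2461.1
Maximum is from combination 1.

3827.8 plf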